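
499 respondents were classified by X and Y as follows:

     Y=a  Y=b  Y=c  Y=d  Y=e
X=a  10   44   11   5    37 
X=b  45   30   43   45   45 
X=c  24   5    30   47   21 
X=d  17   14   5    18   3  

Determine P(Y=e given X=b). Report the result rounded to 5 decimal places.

Total with X=b: 45 + 30 + 43 + 45 + 45 = 208.
P(Y=e | X=b) = 45/208 = 0.21635.

0.21635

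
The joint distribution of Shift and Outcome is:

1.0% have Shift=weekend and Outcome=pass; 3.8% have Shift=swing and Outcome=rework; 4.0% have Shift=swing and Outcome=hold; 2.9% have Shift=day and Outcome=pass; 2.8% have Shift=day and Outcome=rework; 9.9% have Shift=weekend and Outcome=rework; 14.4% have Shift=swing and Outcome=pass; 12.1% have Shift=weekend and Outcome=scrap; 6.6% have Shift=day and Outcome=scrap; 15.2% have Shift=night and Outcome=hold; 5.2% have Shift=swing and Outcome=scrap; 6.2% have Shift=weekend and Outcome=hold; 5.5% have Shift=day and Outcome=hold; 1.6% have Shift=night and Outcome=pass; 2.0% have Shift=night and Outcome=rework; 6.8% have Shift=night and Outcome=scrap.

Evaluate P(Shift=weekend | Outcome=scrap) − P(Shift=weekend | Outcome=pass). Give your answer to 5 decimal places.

P(Outcome=scrap) = 0.066 + 0.052 + 0.068 + 0.121 = 0.307; P(Shift=weekend | Outcome=scrap) = 0.121/0.307 = 0.394137.
P(Outcome=pass) = 0.029 + 0.144 + 0.016 + 0.010 = 0.199; P(Shift=weekend | Outcome=pass) = 0.010/0.199 = 0.050251.
Difference = 0.34389.

0.34389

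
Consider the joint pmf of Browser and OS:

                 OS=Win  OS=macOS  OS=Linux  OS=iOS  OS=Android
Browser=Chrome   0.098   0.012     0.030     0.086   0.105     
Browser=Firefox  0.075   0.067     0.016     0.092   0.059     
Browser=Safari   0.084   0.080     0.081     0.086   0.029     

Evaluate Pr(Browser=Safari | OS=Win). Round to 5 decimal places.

0.32685

P(OS=Win) = 0.098 + 0.075 + 0.084 = 0.257.
P(Browser=Safari | OS=Win) = 0.084/0.257 = 0.32685.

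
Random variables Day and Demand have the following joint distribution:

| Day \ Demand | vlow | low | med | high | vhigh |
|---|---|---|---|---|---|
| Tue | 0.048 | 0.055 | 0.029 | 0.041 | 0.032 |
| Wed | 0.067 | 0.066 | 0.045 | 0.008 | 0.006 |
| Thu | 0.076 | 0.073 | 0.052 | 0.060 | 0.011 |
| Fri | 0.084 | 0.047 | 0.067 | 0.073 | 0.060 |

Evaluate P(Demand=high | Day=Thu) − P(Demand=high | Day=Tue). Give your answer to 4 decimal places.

P(Day=Thu) = 0.076 + 0.073 + 0.052 + 0.060 + 0.011 = 0.272; P(Demand=high | Day=Thu) = 0.060/0.272 = 0.22059.
P(Day=Tue) = 0.048 + 0.055 + 0.029 + 0.041 + 0.032 = 0.205; P(Demand=high | Day=Tue) = 0.041/0.205 = 0.20000.
Difference = 0.0206.

0.0206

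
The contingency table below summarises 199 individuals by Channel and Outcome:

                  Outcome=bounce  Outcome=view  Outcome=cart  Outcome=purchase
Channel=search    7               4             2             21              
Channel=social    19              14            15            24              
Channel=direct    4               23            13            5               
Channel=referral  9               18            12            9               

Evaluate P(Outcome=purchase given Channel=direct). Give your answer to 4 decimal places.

Total with Channel=direct: 4 + 23 + 13 + 5 = 45.
P(Outcome=purchase | Channel=direct) = 5/45 = 0.1111.

0.1111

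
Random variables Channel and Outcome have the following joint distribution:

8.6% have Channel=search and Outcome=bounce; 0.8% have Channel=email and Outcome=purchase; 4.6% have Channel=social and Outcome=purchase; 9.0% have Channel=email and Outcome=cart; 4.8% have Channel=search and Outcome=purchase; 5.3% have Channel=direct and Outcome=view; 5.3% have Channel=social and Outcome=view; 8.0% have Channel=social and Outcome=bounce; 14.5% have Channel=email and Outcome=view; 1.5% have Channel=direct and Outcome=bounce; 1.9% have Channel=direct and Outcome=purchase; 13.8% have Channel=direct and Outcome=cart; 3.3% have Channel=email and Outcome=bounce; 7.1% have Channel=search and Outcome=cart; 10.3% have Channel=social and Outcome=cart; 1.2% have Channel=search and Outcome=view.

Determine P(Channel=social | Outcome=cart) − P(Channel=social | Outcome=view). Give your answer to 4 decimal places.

P(Outcome=cart) = 0.090 + 0.071 + 0.103 + 0.138 = 0.402; P(Channel=social | Outcome=cart) = 0.103/0.402 = 0.25622.
P(Outcome=view) = 0.145 + 0.012 + 0.053 + 0.053 = 0.263; P(Channel=social | Outcome=view) = 0.053/0.263 = 0.20152.
Difference = 0.0547.

0.0547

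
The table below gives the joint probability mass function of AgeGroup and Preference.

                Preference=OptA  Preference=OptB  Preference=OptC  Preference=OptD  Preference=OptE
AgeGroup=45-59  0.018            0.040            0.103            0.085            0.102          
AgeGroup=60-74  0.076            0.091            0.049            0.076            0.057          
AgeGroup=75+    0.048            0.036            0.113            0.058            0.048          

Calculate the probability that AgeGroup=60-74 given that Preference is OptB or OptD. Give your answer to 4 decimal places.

P(Preference=OptB) = 0.040 + 0.091 + 0.036 = 0.167.
P(Preference=OptD) = 0.085 + 0.076 + 0.058 = 0.219.
P(Preference ∈ {OptB, OptD}) = 0.167 + 0.219 = 0.386; P(AgeGroup=60-74, Preference ∈ {OptB, OptD}) = 0.091 + 0.076 = 0.167.
P(AgeGroup=60-74 | Preference ∈ {OptB, OptD}) = 0.167/0.386 = 0.4326.

0.4326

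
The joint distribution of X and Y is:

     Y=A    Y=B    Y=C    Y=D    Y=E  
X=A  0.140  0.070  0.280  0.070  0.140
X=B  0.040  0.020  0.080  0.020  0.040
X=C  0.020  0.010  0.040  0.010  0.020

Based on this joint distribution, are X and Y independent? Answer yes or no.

Every cell satisfies P(X,Y) = P(X)·P(Y). For instance P(X=C) = 0.100, P(Y=C) = 0.400, and 0.100×0.400 = 0.040 matches the joint entry. So X and Y are independent.

yes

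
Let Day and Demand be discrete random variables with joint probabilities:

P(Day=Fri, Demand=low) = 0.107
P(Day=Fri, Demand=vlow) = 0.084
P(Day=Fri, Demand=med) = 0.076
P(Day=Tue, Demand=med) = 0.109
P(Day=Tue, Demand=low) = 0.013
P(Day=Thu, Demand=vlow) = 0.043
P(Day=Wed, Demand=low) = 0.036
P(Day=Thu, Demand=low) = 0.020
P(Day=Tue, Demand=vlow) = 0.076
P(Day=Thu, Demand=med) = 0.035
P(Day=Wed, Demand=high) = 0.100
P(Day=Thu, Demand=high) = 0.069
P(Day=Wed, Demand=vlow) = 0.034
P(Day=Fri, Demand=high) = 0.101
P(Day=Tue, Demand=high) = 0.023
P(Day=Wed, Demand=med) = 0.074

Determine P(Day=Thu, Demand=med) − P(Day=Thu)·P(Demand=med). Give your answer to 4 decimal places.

P(Day=Thu) = 0.043 + 0.020 + 0.035 + 0.069 = 0.167.
P(Demand=med) = 0.109 + 0.074 + 0.035 + 0.076 = 0.294.
P(Day=Thu, Demand=med) − P(Day=Thu)P(Demand=med) = 0.035 − 0.167×0.294 = -0.0141.

-0.0141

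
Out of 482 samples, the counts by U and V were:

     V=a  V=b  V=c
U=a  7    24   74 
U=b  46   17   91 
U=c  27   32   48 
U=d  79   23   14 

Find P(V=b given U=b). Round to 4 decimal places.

Total with U=b: 46 + 17 + 91 = 154.
P(V=b | U=b) = 17/154 = 0.1104.

0.1104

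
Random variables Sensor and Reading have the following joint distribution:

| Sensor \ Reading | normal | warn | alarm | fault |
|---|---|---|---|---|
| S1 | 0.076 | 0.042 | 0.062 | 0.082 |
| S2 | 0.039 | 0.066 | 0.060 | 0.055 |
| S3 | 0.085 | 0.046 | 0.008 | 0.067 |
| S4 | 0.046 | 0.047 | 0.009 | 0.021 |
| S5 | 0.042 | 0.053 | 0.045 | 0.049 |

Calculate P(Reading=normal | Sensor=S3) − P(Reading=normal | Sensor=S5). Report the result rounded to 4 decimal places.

P(Sensor=S3) = 0.085 + 0.046 + 0.008 + 0.067 = 0.206; P(Reading=normal | Sensor=S3) = 0.085/0.206 = 0.41262.
P(Sensor=S5) = 0.042 + 0.053 + 0.045 + 0.049 = 0.189; P(Reading=normal | Sensor=S5) = 0.042/0.189 = 0.22222.
Difference = 0.1904.

0.1904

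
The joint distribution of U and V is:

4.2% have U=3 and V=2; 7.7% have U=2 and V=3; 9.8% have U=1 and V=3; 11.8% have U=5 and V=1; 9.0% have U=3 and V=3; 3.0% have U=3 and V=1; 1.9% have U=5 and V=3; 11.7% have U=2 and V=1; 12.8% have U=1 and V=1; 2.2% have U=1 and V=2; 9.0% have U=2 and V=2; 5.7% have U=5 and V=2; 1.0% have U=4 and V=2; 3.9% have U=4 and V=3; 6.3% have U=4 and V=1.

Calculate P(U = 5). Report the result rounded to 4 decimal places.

P(U=5) = 0.118 + 0.057 + 0.019 = 0.194.

0.1940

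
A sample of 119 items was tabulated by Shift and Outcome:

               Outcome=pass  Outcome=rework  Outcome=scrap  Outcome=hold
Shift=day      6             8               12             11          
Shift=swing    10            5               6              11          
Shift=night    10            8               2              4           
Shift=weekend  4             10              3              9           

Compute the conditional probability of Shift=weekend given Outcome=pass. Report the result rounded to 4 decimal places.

0.1333

Total with Outcome=pass: 6 + 10 + 10 + 4 = 30.
P(Shift=weekend | Outcome=pass) = 4/30 = 0.1333.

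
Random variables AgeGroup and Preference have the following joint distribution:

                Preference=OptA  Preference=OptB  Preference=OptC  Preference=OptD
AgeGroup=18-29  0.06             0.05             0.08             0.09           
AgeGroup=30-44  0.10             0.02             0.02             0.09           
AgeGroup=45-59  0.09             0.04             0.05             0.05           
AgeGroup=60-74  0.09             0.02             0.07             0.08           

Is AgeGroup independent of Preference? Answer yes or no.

no

P(AgeGroup=18-29) = 0.28 and P(Preference=OptA) = 0.34, so their product is 0.0952, but P(AgeGroup=18-29, Preference=OptA) = 0.06. Since these differ, AgeGroup and Preference are not independent.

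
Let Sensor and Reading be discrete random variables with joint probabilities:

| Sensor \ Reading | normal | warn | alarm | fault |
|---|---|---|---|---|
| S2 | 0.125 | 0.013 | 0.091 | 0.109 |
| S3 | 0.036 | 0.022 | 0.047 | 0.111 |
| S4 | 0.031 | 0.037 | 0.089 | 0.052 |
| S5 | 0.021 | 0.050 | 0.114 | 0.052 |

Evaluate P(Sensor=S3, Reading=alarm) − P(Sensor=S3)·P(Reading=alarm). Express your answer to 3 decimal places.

-0.027

P(Sensor=S3) = 0.036 + 0.022 + 0.047 + 0.111 = 0.216.
P(Reading=alarm) = 0.091 + 0.047 + 0.089 + 0.114 = 0.341.
P(Sensor=S3, Reading=alarm) − P(Sensor=S3)P(Reading=alarm) = 0.047 − 0.216×0.341 = -0.027.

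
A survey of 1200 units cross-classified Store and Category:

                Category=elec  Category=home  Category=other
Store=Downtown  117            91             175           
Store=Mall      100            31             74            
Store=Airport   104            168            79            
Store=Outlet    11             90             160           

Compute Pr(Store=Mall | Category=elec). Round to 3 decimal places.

0.301

Total with Category=elec: 117 + 100 + 104 + 11 = 332.
P(Store=Mall | Category=elec) = 100/332 = 0.301.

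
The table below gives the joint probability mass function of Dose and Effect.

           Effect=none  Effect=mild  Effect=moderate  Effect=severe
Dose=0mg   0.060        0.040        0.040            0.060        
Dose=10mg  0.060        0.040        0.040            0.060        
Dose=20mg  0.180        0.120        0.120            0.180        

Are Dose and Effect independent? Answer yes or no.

Every cell satisfies P(Dose,Effect) = P(Dose)·P(Effect). For instance P(Dose=10mg) = 0.200, P(Effect=severe) = 0.300, and 0.200×0.300 = 0.060 matches the joint entry. So Dose and Effect are independent.

yes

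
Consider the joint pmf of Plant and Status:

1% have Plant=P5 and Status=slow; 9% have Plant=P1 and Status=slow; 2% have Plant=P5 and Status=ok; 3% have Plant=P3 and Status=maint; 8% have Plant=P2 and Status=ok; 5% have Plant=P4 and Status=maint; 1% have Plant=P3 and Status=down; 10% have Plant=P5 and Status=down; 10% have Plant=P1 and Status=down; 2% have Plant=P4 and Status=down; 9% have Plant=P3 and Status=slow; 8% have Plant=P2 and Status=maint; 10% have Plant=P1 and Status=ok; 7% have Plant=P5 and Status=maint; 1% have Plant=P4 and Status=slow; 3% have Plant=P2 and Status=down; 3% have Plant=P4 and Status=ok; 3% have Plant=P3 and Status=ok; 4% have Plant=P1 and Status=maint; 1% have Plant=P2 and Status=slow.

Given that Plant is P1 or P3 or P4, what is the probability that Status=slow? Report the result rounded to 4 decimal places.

0.3167

P(Plant=P1) = 0.10 + 0.09 + 0.10 + 0.04 = 0.33.
P(Plant=P3) = 0.03 + 0.09 + 0.01 + 0.03 = 0.16.
P(Plant=P4) = 0.03 + 0.01 + 0.02 + 0.05 = 0.11.
P(Plant ∈ {P1, P3, P4}) = 0.33 + 0.16 + 0.11 = 0.60; P(Status=slow, Plant ∈ {P1, P3, P4}) = 0.09 + 0.09 + 0.01 = 0.19.
P(Status=slow | Plant ∈ {P1, P3, P4}) = 0.19/0.60 = 0.3167.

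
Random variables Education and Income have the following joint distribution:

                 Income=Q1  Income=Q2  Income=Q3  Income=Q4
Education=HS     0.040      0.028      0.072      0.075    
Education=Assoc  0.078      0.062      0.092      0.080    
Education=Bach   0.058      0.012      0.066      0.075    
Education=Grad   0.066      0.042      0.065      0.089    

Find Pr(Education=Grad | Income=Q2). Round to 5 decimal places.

P(Income=Q2) = 0.028 + 0.062 + 0.012 + 0.042 = 0.144.
P(Education=Grad | Income=Q2) = 0.042/0.144 = 0.29167.

0.29167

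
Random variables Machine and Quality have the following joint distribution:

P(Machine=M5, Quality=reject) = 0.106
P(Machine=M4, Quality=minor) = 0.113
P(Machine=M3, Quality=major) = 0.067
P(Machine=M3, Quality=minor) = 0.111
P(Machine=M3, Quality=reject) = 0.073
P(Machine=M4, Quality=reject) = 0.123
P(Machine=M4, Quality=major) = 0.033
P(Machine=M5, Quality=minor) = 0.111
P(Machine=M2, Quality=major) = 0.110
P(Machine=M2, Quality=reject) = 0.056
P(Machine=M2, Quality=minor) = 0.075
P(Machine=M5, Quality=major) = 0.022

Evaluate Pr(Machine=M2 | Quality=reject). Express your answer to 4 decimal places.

P(Quality=reject) = 0.056 + 0.073 + 0.123 + 0.106 = 0.358.
P(Machine=M2 | Quality=reject) = 0.056/0.358 = 0.1564.

0.1564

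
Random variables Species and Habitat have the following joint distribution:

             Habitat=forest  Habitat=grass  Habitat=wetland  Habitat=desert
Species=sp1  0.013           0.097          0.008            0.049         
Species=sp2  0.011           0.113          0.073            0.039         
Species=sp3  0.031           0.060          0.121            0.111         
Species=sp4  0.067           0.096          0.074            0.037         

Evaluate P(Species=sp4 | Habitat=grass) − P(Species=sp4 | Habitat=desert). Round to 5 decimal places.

0.10552

P(Habitat=grass) = 0.097 + 0.113 + 0.060 + 0.096 = 0.366; P(Species=sp4 | Habitat=grass) = 0.096/0.366 = 0.262295.
P(Habitat=desert) = 0.049 + 0.039 + 0.111 + 0.037 = 0.236; P(Species=sp4 | Habitat=desert) = 0.037/0.236 = 0.156780.
Difference = 0.10552.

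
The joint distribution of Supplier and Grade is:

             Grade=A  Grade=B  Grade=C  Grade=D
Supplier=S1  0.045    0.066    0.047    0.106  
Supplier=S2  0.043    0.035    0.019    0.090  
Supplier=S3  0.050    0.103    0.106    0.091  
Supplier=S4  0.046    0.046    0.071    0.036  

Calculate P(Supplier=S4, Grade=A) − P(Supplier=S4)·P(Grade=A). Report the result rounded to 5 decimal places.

P(Supplier=S4) = 0.046 + 0.046 + 0.071 + 0.036 = 0.199.
P(Grade=A) = 0.045 + 0.043 + 0.050 + 0.046 = 0.184.
P(Supplier=S4, Grade=A) − P(Supplier=S4)P(Grade=A) = 0.046 − 0.199×0.184 = 0.00938.

0.00938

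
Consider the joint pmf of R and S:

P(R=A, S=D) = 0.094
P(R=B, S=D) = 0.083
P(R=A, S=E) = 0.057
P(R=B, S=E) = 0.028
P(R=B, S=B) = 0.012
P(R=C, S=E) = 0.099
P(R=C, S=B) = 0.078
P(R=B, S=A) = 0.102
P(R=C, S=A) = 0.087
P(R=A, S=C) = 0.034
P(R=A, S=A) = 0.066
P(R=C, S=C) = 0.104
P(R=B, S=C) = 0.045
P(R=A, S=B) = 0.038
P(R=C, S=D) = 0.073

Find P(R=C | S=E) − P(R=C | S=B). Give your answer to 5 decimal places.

-0.07133

P(S=E) = 0.057 + 0.028 + 0.099 = 0.184; P(R=C | S=E) = 0.099/0.184 = 0.538043.
P(S=B) = 0.038 + 0.012 + 0.078 = 0.128; P(R=C | S=B) = 0.078/0.128 = 0.609375.
Difference = -0.07133.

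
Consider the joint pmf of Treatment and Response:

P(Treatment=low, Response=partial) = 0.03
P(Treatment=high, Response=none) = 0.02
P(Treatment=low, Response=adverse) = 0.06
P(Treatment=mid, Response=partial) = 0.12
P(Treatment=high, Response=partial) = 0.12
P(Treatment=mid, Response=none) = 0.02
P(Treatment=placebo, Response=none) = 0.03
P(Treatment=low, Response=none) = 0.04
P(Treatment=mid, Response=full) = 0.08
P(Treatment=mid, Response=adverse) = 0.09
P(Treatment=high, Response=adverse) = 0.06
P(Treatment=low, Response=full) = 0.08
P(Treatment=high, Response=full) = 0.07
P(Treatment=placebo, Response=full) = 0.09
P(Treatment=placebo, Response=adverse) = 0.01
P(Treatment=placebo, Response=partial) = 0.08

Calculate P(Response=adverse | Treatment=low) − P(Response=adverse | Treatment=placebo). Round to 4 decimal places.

0.2381

P(Treatment=low) = 0.04 + 0.03 + 0.08 + 0.06 = 0.21; P(Response=adverse | Treatment=low) = 0.06/0.21 = 0.28571.
P(Treatment=placebo) = 0.03 + 0.08 + 0.09 + 0.01 = 0.21; P(Response=adverse | Treatment=placebo) = 0.01/0.21 = 0.04762.
Difference = 0.2381.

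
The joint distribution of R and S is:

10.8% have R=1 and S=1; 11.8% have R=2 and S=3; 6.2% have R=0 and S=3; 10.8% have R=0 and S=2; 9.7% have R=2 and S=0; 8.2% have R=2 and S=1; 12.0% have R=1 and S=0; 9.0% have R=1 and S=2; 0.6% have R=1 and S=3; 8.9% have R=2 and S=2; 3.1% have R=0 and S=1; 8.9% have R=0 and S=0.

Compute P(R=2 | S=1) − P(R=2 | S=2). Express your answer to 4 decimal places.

P(S=1) = 0.031 + 0.108 + 0.082 = 0.221; P(R=2 | S=1) = 0.082/0.221 = 0.37104.
P(S=2) = 0.108 + 0.090 + 0.089 = 0.287; P(R=2 | S=2) = 0.089/0.287 = 0.31010.
Difference = 0.0609.

0.0609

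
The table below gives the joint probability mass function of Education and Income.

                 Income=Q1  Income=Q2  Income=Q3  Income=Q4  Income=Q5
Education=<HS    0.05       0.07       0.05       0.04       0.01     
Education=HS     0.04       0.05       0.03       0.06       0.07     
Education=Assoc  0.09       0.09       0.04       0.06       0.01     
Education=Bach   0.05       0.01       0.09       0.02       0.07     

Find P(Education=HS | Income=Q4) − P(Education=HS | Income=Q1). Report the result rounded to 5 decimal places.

P(Income=Q4) = 0.04 + 0.06 + 0.06 + 0.02 = 0.18; P(Education=HS | Income=Q4) = 0.06/0.18 = 0.333333.
P(Income=Q1) = 0.05 + 0.04 + 0.09 + 0.05 = 0.23; P(Education=HS | Income=Q1) = 0.04/0.23 = 0.173913.
Difference = 0.15942.

0.15942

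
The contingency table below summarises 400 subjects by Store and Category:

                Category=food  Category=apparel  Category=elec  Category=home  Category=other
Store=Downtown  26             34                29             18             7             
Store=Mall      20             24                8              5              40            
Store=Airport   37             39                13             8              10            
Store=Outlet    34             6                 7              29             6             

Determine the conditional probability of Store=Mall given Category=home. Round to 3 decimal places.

0.083

Total with Category=home: 18 + 5 + 8 + 29 = 60.
P(Store=Mall | Category=home) = 5/60 = 0.083.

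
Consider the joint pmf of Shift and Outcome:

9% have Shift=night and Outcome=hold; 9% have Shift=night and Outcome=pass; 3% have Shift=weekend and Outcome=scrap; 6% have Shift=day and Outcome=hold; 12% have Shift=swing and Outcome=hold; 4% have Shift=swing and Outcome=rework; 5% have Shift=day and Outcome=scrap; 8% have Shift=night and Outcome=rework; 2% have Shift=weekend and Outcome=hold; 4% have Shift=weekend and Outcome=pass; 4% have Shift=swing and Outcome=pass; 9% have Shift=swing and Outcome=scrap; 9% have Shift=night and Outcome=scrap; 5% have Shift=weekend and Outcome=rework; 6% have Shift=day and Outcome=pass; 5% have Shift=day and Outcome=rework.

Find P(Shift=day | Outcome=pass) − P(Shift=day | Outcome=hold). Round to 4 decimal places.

P(Outcome=pass) = 0.06 + 0.04 + 0.09 + 0.04 = 0.23; P(Shift=day | Outcome=pass) = 0.06/0.23 = 0.26087.
P(Outcome=hold) = 0.06 + 0.12 + 0.09 + 0.02 = 0.29; P(Shift=day | Outcome=hold) = 0.06/0.29 = 0.20690.
Difference = 0.0540.

0.0540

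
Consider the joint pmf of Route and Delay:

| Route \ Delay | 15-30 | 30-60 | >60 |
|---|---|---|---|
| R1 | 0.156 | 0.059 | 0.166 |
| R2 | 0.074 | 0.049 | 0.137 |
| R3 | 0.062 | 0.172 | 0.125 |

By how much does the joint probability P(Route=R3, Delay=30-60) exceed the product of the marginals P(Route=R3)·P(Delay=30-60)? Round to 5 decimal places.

P(Route=R3) = 0.062 + 0.172 + 0.125 = 0.359.
P(Delay=30-60) = 0.059 + 0.049 + 0.172 = 0.280.
P(Route=R3, Delay=30-60) − P(Route=R3)P(Delay=30-60) = 0.172 − 0.359×0.280 = 0.07148.

0.07148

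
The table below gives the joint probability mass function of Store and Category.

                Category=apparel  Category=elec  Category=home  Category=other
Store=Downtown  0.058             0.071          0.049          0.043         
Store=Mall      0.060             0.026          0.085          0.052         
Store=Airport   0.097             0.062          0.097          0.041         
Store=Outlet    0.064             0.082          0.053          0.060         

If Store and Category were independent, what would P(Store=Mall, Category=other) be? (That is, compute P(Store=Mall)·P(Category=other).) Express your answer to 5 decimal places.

0.04371

P(Store=Mall) = 0.060 + 0.026 + 0.085 + 0.052 = 0.223.
P(Category=other) = 0.043 + 0.052 + 0.041 + 0.060 = 0.196.
Product: 0.223 × 0.196 = 0.04371.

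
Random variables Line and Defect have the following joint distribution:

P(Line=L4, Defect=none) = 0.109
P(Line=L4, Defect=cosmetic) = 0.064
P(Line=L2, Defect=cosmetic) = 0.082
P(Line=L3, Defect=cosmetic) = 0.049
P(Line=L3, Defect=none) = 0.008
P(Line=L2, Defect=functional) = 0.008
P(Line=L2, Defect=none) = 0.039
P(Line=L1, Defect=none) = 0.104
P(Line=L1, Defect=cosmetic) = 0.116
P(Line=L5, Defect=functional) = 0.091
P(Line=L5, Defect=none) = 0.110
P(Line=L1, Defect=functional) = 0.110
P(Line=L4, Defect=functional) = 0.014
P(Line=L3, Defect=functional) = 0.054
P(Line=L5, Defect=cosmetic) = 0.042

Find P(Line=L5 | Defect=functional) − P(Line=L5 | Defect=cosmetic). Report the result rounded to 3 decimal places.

0.210

P(Defect=functional) = 0.110 + 0.008 + 0.054 + 0.014 + 0.091 = 0.277; P(Line=L5 | Defect=functional) = 0.091/0.277 = 0.3285.
P(Defect=cosmetic) = 0.116 + 0.082 + 0.049 + 0.064 + 0.042 = 0.353; P(Line=L5 | Defect=cosmetic) = 0.042/0.353 = 0.1190.
Difference = 0.210.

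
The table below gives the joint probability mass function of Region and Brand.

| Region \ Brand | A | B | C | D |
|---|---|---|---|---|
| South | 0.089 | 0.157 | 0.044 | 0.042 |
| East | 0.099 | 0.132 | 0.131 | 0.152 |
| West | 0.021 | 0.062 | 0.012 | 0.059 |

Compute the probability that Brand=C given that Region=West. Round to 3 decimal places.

0.078

P(Region=West) = 0.021 + 0.062 + 0.012 + 0.059 = 0.154.
P(Brand=C | Region=West) = 0.012/0.154 = 0.078.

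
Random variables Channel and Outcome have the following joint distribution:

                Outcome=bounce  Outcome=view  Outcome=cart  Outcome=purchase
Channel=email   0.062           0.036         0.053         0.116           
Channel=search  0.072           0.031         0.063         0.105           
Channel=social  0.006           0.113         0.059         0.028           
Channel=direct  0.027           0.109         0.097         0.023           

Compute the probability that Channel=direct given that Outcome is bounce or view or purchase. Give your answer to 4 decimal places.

0.2184

P(Outcome=bounce) = 0.062 + 0.072 + 0.006 + 0.027 = 0.167.
P(Outcome=view) = 0.036 + 0.031 + 0.113 + 0.109 = 0.289.
P(Outcome=purchase) = 0.116 + 0.105 + 0.028 + 0.023 = 0.272.
P(Outcome ∈ {bounce, view, purchase}) = 0.167 + 0.289 + 0.272 = 0.728; P(Channel=direct, Outcome ∈ {bounce, view, purchase}) = 0.027 + 0.109 + 0.023 = 0.159.
P(Channel=direct | Outcome ∈ {bounce, view, purchase}) = 0.159/0.728 = 0.2184.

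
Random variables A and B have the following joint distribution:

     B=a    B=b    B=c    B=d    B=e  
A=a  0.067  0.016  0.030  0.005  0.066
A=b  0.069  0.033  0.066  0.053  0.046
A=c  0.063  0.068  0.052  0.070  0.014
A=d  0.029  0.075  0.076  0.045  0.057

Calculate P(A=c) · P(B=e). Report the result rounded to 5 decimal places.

0.04886

P(A=c) = 0.063 + 0.068 + 0.052 + 0.070 + 0.014 = 0.267.
P(B=e) = 0.066 + 0.046 + 0.014 + 0.057 = 0.183.
Product: 0.267 × 0.183 = 0.04886.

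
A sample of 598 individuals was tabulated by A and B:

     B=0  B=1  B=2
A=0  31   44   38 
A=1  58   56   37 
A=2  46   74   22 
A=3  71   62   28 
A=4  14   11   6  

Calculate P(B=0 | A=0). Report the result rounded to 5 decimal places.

Total with A=0: 31 + 44 + 38 = 113.
P(B=0 | A=0) = 31/113 = 0.27434.

0.27434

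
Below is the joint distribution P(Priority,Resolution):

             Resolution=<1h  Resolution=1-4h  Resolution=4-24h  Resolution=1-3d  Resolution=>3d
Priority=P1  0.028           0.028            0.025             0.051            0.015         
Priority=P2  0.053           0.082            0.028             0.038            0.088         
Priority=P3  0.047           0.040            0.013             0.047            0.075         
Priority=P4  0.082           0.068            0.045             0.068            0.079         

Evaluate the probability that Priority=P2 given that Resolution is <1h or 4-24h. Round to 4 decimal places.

P(Resolution=<1h) = 0.028 + 0.053 + 0.047 + 0.082 = 0.210.
P(Resolution=4-24h) = 0.025 + 0.028 + 0.013 + 0.045 = 0.111.
P(Resolution ∈ {<1h, 4-24h}) = 0.210 + 0.111 = 0.321; P(Priority=P2, Resolution ∈ {<1h, 4-24h}) = 0.053 + 0.028 = 0.081.
P(Priority=P2 | Resolution ∈ {<1h, 4-24h}) = 0.081/0.321 = 0.2523.

0.2523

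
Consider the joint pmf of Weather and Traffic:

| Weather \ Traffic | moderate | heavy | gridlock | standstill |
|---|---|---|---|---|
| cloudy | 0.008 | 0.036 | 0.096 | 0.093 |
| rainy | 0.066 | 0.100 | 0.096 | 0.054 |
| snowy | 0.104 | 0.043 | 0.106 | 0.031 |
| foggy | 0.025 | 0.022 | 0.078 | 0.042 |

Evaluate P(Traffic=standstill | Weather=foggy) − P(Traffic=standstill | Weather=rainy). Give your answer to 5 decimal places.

0.08061

P(Weather=foggy) = 0.025 + 0.022 + 0.078 + 0.042 = 0.167; P(Traffic=standstill | Weather=foggy) = 0.042/0.167 = 0.251497.
P(Weather=rainy) = 0.066 + 0.100 + 0.096 + 0.054 = 0.316; P(Traffic=standstill | Weather=rainy) = 0.054/0.316 = 0.170886.
Difference = 0.08061.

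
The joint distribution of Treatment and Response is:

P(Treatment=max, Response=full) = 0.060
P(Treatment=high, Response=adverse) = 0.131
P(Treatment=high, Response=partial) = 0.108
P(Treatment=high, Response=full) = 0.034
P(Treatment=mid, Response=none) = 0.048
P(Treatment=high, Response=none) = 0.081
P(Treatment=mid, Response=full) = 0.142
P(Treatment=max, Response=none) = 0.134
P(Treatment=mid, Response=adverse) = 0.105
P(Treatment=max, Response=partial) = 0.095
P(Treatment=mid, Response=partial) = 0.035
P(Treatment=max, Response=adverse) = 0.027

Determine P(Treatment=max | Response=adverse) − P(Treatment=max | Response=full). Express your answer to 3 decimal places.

P(Response=adverse) = 0.105 + 0.131 + 0.027 = 0.263; P(Treatment=max | Response=adverse) = 0.027/0.263 = 0.1027.
P(Response=full) = 0.142 + 0.034 + 0.060 = 0.236; P(Treatment=max | Response=full) = 0.060/0.236 = 0.2542.
Difference = -0.152.

-0.152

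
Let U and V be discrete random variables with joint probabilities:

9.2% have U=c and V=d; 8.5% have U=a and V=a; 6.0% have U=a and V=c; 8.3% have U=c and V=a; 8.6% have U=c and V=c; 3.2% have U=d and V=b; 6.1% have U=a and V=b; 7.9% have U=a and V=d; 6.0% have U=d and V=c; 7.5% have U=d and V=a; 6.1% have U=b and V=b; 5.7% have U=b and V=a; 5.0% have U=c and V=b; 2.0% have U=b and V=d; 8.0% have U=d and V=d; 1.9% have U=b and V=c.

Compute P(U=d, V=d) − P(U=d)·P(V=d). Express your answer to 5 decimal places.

P(U=d) = 0.075 + 0.032 + 0.060 + 0.080 = 0.247.
P(V=d) = 0.079 + 0.020 + 0.092 + 0.080 = 0.271.
P(U=d, V=d) − P(U=d)P(V=d) = 0.080 − 0.247×0.271 = 0.01306.

0.01306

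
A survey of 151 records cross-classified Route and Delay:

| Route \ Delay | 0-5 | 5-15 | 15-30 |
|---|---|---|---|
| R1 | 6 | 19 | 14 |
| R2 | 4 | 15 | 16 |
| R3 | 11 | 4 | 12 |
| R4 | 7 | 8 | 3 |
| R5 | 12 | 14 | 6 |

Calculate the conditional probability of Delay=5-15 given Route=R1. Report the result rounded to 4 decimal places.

0.4872

Total with Route=R1: 6 + 19 + 14 = 39.
P(Delay=5-15 | Route=R1) = 19/39 = 0.4872.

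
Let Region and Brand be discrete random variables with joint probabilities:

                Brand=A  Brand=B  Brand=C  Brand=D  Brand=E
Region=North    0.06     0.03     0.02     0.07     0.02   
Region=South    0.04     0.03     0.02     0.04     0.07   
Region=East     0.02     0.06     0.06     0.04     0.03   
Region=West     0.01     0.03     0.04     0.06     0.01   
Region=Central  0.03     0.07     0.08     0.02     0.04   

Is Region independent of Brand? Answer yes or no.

P(Region=South) = 0.20 and P(Brand=E) = 0.17, so their product is 0.0340, but P(Region=South, Brand=E) = 0.07. Since these differ, Region and Brand are not independent.

no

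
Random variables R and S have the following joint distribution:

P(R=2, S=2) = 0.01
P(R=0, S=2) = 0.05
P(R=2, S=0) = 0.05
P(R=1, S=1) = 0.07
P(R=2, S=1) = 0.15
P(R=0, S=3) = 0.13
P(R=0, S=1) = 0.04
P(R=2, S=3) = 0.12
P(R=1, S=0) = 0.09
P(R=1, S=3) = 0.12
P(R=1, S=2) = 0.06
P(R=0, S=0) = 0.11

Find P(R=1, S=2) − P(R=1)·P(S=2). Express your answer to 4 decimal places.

0.0192

P(R=1) = 0.09 + 0.07 + 0.06 + 0.12 = 0.34.
P(S=2) = 0.05 + 0.06 + 0.01 = 0.12.
P(R=1, S=2) − P(R=1)P(S=2) = 0.06 − 0.34×0.12 = 0.0192.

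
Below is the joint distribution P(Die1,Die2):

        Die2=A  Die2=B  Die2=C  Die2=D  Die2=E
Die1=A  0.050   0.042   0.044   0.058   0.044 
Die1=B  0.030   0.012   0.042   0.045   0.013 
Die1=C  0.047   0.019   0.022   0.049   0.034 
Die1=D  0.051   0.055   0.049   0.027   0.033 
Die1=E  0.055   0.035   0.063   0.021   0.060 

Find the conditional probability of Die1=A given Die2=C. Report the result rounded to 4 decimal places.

P(Die2=C) = 0.044 + 0.042 + 0.022 + 0.049 + 0.063 = 0.220.
P(Die1=A | Die2=C) = 0.044/0.220 = 0.2000.

0.2000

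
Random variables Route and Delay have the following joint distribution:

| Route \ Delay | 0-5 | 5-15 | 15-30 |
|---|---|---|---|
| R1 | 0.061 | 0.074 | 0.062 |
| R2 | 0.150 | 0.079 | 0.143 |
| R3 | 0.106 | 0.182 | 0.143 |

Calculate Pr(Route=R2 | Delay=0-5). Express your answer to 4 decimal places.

0.4732

P(Delay=0-5) = 0.061 + 0.150 + 0.106 = 0.317.
P(Route=R2 | Delay=0-5) = 0.150/0.317 = 0.4732.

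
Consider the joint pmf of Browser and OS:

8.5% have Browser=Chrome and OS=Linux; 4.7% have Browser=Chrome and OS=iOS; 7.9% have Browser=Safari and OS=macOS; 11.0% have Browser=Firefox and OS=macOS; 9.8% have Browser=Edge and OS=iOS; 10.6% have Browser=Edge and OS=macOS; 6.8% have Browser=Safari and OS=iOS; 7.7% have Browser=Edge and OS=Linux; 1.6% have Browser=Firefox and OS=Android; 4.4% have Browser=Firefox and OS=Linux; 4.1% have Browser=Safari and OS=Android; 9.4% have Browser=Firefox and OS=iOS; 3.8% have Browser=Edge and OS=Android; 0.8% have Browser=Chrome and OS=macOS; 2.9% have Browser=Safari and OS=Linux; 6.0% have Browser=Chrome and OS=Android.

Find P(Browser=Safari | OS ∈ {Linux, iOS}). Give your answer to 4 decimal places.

P(OS=Linux) = 0.085 + 0.044 + 0.029 + 0.077 = 0.235.
P(OS=iOS) = 0.047 + 0.094 + 0.068 + 0.098 = 0.307.
P(OS ∈ {Linux, iOS}) = 0.235 + 0.307 = 0.542; P(Browser=Safari, OS ∈ {Linux, iOS}) = 0.029 + 0.068 = 0.097.
P(Browser=Safari | OS ∈ {Linux, iOS}) = 0.097/0.542 = 0.1790.

0.1790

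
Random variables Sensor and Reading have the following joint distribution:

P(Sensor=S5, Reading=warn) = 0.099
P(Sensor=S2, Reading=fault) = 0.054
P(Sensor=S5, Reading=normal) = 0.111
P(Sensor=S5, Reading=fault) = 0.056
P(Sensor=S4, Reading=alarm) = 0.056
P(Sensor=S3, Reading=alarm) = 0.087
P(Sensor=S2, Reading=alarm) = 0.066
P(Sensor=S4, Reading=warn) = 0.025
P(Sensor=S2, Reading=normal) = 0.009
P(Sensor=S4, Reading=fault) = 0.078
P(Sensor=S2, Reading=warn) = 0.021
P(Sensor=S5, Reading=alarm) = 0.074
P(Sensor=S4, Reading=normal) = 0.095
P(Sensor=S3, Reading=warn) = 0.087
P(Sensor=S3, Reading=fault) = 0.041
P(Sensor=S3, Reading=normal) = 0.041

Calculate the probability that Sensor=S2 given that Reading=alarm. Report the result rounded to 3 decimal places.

P(Reading=alarm) = 0.066 + 0.087 + 0.056 + 0.074 = 0.283.
P(Sensor=S2 | Reading=alarm) = 0.066/0.283 = 0.233.

0.233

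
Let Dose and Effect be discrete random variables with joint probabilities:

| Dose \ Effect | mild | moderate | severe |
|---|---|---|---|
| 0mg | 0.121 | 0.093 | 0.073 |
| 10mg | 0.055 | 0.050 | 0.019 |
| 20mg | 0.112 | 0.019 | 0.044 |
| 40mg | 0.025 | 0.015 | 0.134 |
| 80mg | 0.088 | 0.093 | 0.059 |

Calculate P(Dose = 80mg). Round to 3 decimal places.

P(Dose=80mg) = 0.088 + 0.093 + 0.059 = 0.240.

0.240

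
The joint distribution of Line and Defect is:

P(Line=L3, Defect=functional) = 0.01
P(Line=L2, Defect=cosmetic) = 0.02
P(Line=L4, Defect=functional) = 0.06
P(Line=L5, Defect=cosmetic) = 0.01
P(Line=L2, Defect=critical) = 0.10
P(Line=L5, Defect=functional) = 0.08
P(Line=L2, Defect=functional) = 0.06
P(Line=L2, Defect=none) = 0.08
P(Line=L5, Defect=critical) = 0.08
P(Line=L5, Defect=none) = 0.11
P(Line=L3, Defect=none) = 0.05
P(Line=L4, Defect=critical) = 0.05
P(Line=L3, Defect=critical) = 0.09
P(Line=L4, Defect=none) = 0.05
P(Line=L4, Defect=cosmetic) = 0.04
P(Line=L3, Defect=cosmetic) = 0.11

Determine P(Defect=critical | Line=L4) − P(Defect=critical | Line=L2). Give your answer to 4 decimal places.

P(Line=L4) = 0.05 + 0.04 + 0.06 + 0.05 = 0.20; P(Defect=critical | Line=L4) = 0.05/0.20 = 0.25000.
P(Line=L2) = 0.08 + 0.02 + 0.06 + 0.10 = 0.26; P(Defect=critical | Line=L2) = 0.10/0.26 = 0.38462.
Difference = -0.1346.

-0.1346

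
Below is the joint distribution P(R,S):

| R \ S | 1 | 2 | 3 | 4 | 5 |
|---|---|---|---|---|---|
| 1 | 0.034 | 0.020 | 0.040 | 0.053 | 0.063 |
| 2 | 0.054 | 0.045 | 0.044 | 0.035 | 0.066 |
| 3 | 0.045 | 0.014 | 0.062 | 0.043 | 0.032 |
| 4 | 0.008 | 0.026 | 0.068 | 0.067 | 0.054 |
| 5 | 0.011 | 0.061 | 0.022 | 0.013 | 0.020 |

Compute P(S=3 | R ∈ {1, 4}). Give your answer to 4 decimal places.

P(R=1) = 0.034 + 0.020 + 0.040 + 0.053 + 0.063 = 0.210.
P(R=4) = 0.008 + 0.026 + 0.068 + 0.067 + 0.054 = 0.223.
P(R ∈ {1, 4}) = 0.210 + 0.223 = 0.433; P(S=3, R ∈ {1, 4}) = 0.040 + 0.068 = 0.108.
P(S=3 | R ∈ {1, 4}) = 0.108/0.433 = 0.2494.

0.2494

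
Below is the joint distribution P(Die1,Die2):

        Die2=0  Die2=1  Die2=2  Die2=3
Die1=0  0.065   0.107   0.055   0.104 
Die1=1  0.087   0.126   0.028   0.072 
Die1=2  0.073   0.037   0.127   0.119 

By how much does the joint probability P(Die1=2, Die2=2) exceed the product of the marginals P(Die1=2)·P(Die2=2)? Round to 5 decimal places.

0.05224

P(Die1=2) = 0.073 + 0.037 + 0.127 + 0.119 = 0.356.
P(Die2=2) = 0.055 + 0.028 + 0.127 = 0.210.
P(Die1=2, Die2=2) − P(Die1=2)P(Die2=2) = 0.127 − 0.356×0.210 = 0.05224.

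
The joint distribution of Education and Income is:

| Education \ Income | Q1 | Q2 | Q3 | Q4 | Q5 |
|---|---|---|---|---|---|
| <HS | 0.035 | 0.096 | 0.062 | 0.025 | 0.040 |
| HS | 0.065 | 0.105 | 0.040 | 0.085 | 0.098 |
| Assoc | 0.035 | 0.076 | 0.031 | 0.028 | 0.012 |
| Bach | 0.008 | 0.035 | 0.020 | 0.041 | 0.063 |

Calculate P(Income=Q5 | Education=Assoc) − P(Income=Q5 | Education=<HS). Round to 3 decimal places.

P(Education=Assoc) = 0.035 + 0.076 + 0.031 + 0.028 + 0.012 = 0.182; P(Income=Q5 | Education=Assoc) = 0.012/0.182 = 0.0659.
P(Education=<HS) = 0.035 + 0.096 + 0.062 + 0.025 + 0.040 = 0.258; P(Income=Q5 | Education=<HS) = 0.040/0.258 = 0.1550.
Difference = -0.089.

-0.089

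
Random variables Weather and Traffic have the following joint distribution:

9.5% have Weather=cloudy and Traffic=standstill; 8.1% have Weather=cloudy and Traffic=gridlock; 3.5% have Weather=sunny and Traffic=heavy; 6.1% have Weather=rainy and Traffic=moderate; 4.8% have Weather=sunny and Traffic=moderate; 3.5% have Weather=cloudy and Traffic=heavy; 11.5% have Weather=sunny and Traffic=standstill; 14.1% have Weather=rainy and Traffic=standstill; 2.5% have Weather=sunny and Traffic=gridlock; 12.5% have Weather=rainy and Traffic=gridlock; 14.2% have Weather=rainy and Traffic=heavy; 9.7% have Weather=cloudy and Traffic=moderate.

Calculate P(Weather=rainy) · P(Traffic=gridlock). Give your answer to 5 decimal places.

0.10834

P(Weather=rainy) = 0.061 + 0.142 + 0.125 + 0.141 = 0.469.
P(Traffic=gridlock) = 0.025 + 0.081 + 0.125 = 0.231.
Product: 0.469 × 0.231 = 0.10834.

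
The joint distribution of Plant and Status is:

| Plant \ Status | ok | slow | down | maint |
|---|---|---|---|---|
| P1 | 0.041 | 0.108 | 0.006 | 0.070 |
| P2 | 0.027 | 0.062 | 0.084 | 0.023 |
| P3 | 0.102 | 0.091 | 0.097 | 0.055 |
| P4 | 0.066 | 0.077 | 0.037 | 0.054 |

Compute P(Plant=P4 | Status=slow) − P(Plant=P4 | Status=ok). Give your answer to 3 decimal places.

-0.052

P(Status=slow) = 0.108 + 0.062 + 0.091 + 0.077 = 0.338; P(Plant=P4 | Status=slow) = 0.077/0.338 = 0.2278.
P(Status=ok) = 0.041 + 0.027 + 0.102 + 0.066 = 0.236; P(Plant=P4 | Status=ok) = 0.066/0.236 = 0.2797.
Difference = -0.052.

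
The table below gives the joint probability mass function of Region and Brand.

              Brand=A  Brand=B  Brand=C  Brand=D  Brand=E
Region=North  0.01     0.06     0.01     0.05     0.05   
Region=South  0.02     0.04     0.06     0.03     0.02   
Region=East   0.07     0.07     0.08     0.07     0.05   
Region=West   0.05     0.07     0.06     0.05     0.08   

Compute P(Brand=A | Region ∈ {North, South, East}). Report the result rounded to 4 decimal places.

0.1449

P(Region=North) = 0.01 + 0.06 + 0.01 + 0.05 + 0.05 = 0.18.
P(Region=South) = 0.02 + 0.04 + 0.06 + 0.03 + 0.02 = 0.17.
P(Region=East) = 0.07 + 0.07 + 0.08 + 0.07 + 0.05 = 0.34.
P(Region ∈ {North, South, East}) = 0.18 + 0.17 + 0.34 = 0.69; P(Brand=A, Region ∈ {North, South, East}) = 0.01 + 0.02 + 0.07 = 0.10.
P(Brand=A | Region ∈ {North, South, East}) = 0.10/0.69 = 0.1449.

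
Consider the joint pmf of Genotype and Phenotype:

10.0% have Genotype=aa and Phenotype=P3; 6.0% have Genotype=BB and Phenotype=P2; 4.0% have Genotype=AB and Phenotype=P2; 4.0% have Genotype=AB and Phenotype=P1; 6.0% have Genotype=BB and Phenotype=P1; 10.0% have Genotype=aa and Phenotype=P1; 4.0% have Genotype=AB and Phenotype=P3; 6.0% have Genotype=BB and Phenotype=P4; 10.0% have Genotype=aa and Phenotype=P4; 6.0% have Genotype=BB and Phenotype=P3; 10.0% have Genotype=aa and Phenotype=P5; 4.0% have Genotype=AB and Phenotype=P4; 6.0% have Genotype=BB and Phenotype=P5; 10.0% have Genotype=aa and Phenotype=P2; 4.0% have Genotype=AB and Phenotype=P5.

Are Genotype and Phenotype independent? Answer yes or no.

Every cell satisfies P(Genotype,Phenotype) = P(Genotype)·P(Phenotype). For instance P(Genotype=aa) = 0.500, P(Phenotype=P2) = 0.200, and 0.500×0.200 = 0.100 matches the joint entry. So Genotype and Phenotype are independent.

yes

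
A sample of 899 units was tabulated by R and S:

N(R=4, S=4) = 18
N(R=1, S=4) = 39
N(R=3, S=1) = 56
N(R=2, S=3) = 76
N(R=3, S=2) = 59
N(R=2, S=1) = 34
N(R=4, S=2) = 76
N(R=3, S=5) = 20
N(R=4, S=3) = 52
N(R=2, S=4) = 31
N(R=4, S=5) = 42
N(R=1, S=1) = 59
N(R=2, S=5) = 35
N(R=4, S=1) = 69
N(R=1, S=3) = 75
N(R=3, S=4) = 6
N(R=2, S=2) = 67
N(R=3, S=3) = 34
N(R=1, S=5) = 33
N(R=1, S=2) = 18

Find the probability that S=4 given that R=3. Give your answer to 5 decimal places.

0.03429

Total with R=3: 56 + 59 + 34 + 6 + 20 = 175.
P(S=4 | R=3) = 6/175 = 0.03429.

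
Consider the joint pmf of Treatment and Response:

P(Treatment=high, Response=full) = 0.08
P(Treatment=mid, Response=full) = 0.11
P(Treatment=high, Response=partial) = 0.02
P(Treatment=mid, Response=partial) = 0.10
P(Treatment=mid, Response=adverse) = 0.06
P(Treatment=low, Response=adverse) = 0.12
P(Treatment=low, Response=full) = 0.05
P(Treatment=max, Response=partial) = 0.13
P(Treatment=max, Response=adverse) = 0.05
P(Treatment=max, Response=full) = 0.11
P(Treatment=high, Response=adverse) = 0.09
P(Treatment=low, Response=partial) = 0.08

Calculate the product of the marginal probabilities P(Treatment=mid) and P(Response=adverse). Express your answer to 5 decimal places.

0.08640

P(Treatment=mid) = 0.10 + 0.11 + 0.06 = 0.27.
P(Response=adverse) = 0.12 + 0.06 + 0.09 + 0.05 = 0.32.
Product: 0.27 × 0.32 = 0.08640.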